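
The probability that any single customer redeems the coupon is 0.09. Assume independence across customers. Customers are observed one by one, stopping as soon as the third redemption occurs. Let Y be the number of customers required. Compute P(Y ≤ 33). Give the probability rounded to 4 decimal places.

0.5804

Finishing within 33 customers ⇔ at least 3 successes in the first 33. With X ~ Binomial(33, 0.09), P(Y ≤ 33) = 1 − P(X ≤ 2).
  k=0: C(33,0)·0.09^0·0.91^33 = 0.044501
  k=1: C(33,1)·0.09^1·0.91^32 = 0.145238
  k=2: C(33,2)·0.09^2·0.91^31 = 0.229828
1 − 0.419566 = 0.580434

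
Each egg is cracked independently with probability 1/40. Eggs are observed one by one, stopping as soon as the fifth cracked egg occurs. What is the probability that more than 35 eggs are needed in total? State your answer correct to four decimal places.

0.9983

Needing more than 35 eggs ⇔ fewer than 5 successes in the first 35. With X ~ Binomial(35, 0.025), P(Y > 35) = P(X ≤ 4).
  k=0: C(35,0)·0.025^0·0.975^35 = 0.412251
  k=1: C(35,1)·0.025^1·0.975^34 = 0.369969
  k=2: C(35,2)·0.025^2·0.975^33 = 0.161268
  k=3: C(35,3)·0.025^3·0.975^32 = 0.045486
  k=4: C(35,4)·0.025^4·0.975^31 = 0.009330
P(X ≤ 4) = 0.998304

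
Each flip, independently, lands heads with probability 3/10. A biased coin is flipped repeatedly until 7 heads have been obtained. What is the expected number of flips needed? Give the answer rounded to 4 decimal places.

Y = total flips until the seventh success; negative binomial with r=7, p=0.30.
E[Y] = r / p = 7 / 0.30 = 23.333333

23.3333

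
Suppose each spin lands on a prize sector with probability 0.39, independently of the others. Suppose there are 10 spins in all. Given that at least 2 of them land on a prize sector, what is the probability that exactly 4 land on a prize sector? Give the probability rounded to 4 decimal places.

X ~ Binomial(10, 0.39). Want P(X=4 | X≥2) = P(X=4) / P(X≥2).
P(X=4) = C(10,4)·0.39^4·0.61^6 = 0.250298
P(X≥2) = 1 − 0.007133 − 0.045607 = 0.947259
Ratio = 0.250298 / 0.947259 = 0.264233

0.2642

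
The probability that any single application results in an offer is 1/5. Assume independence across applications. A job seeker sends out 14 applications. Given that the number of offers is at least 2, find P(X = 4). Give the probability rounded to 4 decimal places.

X ~ Binomial(14, 0.20). Want P(X=4 | X≥2) = P(X=4) / P(X≥2).
P(X=4) = C(14,4)·0.20^4·0.80^10 = 0.171970
P(X≥2) = 1 − 0.043980 − 0.153932 = 0.802088
Ratio = 0.171970 / 0.802088 = 0.214404

0.2144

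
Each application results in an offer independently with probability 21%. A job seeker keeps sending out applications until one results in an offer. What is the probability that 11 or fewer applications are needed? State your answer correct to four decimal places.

Y = number of applications to the first success; geometric, p = 0.21.
P(Y ≤ 11) = 1 − (1−p)^11 = 1 − 0.074799 = 0.925201

0.9252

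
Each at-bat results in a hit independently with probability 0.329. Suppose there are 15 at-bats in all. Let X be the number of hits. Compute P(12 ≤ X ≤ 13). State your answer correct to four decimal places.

0.0002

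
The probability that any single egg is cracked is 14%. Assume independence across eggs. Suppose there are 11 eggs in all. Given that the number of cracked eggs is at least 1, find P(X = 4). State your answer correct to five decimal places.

0.05448

X ~ Binomial(11, 0.14). Want P(X=4 | X≥1) = P(X=4) / P(X≥1).
P(X=4) = C(11,4)·0.14^4·0.86^7 = 0.0441078
P(X≥1) = 1 − 0.1903194 = 0.8096806
Ratio = 0.0441078 / 0.8096806 = 0.0544755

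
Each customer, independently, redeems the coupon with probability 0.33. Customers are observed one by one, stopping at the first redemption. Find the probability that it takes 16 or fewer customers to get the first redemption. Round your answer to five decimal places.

Y = number of customers to the first success; geometric, p = 0.33.
P(Y ≤ 16) = 1 − (1−p)^16 = 1 − 0.0016489 = 0.9983511

0.99835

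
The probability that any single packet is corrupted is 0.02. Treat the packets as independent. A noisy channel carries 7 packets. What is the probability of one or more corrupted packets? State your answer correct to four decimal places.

0.1319

P(at least one) = 1 − P(none) = 1 − (1 − 0.02)^7
= 1 − 0.868126 = 0.131874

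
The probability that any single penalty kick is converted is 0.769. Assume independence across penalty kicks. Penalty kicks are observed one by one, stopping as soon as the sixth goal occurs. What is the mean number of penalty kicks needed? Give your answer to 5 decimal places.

Y = total penalty kicks until the sixth success; negative binomial with r=6, p=0.769.
E[Y] = r / p = 6 / 0.769 = 7.8023407

7.80234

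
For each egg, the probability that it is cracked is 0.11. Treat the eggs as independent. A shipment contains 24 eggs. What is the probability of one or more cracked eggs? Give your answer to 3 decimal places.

0.939

P(at least one) = 1 − P(none) = 1 − (1 − 0.11)^24
= 1 − 0.06100 = 0.93900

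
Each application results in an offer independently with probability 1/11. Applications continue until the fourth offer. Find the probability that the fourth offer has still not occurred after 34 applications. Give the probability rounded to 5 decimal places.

Needing more than 34 applications ⇔ fewer than 4 successes in the first 34. With X ~ Binomial(34, 0.090909), P(Y > 34) = P(X ≤ 3).
  k=0: C(34,0)·0.090909^0·0.909091^34 = 0.0391425
  k=1: C(34,1)·0.090909^1·0.909091^33 = 0.1330845
  k=2: C(34,2)·0.090909^2·0.909091^32 = 0.2195895
  k=3: C(34,3)·0.090909^3·0.909091^31 = 0.2342288
P(X ≤ 3) = 0.6260454

0.62605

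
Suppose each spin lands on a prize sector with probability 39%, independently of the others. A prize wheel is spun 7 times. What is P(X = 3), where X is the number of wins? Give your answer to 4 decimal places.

X ~ Binomial(n=7, p=0.39).
P(X=3) = C(7,3) · p^3 · (1−p)^4
= 35 · 0.059319 · 0.13846 = 0.287463

0.2875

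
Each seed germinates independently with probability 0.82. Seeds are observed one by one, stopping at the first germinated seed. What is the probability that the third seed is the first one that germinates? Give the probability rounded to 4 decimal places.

0.0266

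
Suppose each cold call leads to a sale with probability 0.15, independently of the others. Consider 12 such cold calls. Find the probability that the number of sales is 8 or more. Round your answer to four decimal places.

0.0001

X ~ Binomial(12, 0.15); P(X ≥ 8) = Σ C(12,k) p^k (1−p)^(12−k) over k:
  k=8: C(12,8)·0.15^8·0.85^4 = 0.000066
  k=9: C(12,9)·0.15^9·0.85^3 = 0.000005
  k=10: C(12,10)·0.15^10·0.85^2 = 0.000000
  k=11: C(12,11)·0.15^11·0.85^1 = 0.000000
  k=12: C(12,12)·0.15^12·0.85^0 = 0.000000
Total = 0.000072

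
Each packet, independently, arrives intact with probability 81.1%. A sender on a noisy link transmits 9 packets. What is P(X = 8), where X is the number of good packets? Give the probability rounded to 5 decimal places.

0.31833

X ~ Binomial(n=9, p=0.811).
P(X=8) = C(9,8) · p^8 · (1−p)^1
= 9 · 0.18714 · 0.189 = 0.3183253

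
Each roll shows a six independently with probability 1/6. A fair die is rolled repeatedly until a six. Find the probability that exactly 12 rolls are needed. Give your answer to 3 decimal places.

0.022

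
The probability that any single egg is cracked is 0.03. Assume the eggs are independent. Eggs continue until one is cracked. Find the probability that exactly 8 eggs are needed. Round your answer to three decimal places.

Geometric (trials to first success), p = 0.03.
P(Y = 8) = (1−p)^7 · p = 0.80798 · 0.03 = 0.02424

0.024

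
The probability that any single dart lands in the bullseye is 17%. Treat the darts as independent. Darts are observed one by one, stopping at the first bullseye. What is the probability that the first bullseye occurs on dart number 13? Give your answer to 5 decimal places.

0.01817

Geometric (trials to first success), p = 0.17.
P(Y = 13) = (1−p)^12 · p = 0.10689 · 0.17 = 0.0181713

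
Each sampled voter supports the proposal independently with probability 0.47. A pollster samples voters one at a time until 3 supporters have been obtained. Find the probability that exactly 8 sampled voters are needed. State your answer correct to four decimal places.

0.0912

Y = trial on which the third success occurs; negative binomial, r=3, p=0.47.
P(Y=8) = C(7,2) · p^3 · (1−p)^5
= 21 · 0.10382 · 0.04182 = 0.091178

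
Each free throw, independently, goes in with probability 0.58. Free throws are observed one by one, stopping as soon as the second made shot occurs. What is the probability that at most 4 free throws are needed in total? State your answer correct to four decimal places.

0.7970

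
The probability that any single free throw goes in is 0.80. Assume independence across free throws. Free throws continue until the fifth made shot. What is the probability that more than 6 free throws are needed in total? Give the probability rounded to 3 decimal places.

0.345

Needing more than 6 free throws ⇔ fewer than 5 successes in the first 6. With X ~ Binomial(6, 0.80), P(Y > 6) = P(X ≤ 4).
  k=0: C(6,0)·0.80^0·0.20^6 = 0.00006
  k=1: C(6,1)·0.80^1·0.20^5 = 0.00154
  k=2: C(6,2)·0.80^2·0.20^4 = 0.01536
  k=3: C(6,3)·0.80^3·0.20^3 = 0.08192
  k=4: C(6,4)·0.80^4·0.20^2 = 0.24576
P(X ≤ 4) = 0.34464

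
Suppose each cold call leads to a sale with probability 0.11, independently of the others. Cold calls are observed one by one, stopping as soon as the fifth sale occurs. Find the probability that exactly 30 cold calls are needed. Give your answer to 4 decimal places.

Y = trial on which the fifth success occurs; negative binomial, r=5, p=0.11.
P(Y=30) = C(29,4) · p^5 · (1−p)^25
= 23751 · 1.6105e-05 · 0.054294 = 0.020768

0.0208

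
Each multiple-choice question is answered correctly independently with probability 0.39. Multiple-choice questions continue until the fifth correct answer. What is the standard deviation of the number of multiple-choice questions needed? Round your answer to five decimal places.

Y = total multiple-choice questions until the fifth success; negative binomial with r=5, p=0.39.
SD(Y) = √[r(1−p)/p²] = √(20.0525970) = 4.4780126

4.47801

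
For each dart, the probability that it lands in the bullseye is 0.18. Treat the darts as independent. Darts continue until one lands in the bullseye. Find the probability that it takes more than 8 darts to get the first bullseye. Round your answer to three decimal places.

0.204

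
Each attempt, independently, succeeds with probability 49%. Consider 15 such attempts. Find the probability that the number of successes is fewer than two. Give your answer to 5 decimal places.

X ~ Binomial(15, 0.49); P(X ≤ 1) = Σ C(15,k) p^k (1−p)^(15−k) over k:
  k=0: C(15,0)·0.49^0·0.51^15 = 0.0000411
  k=1: C(15,1)·0.49^1·0.51^14 = 0.0005919
Total = 0.0006330

0.00063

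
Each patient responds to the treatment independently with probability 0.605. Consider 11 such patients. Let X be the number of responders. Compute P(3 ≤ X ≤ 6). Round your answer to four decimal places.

0.4481

X ~ Binomial(11, 0.605); P(3 ≤ X ≤ 6) = Σ C(11,k) p^k (1−p)^(11−k) over k:
  k=3: C(11,3)·0.605^3·0.395^8 = 0.021653
  k=4: C(11,4)·0.605^4·0.395^7 = 0.066331
  k=5: C(11,5)·0.605^5·0.395^6 = 0.142233
  k=6: C(11,6)·0.605^6·0.395^5 = 0.217851
Total = 0.448069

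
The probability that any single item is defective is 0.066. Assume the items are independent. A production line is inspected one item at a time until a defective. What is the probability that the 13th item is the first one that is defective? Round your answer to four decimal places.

Geometric (trials to first success), p = 0.066.
P(Y = 13) = (1−p)^12 · p = 0.44072 · 0.066 = 0.029088

0.0291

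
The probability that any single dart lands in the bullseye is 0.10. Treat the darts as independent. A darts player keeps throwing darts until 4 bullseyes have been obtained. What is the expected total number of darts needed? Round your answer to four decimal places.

40.0000

Y = total darts until the fourth success; negative binomial with r=4, p=0.10.
E[Y] = r / p = 4 / 0.10 = 40.000000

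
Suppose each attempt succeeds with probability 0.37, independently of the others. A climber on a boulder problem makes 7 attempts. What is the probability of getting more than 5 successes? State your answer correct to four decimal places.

X ~ Binomial(7, 0.37); P(X ≥ 6) = Σ C(7,k) p^k (1−p)^(7−k) over k:
  k=6: C(7,6)·0.37^6·0.63^1 = 0.011315
  k=7: C(7,7)·0.37^7·0.63^0 = 0.000949
Total = 0.012264

0.0123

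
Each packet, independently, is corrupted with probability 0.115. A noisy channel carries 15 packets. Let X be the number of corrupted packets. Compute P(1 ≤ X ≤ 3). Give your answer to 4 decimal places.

X ~ Binomial(15, 0.115); P(1 ≤ X ≤ 3) = Σ C(15,k) p^k (1−p)^(15−k) over k:
  k=1: C(15,1)·0.115^1·0.885^14 = 0.311885
  k=2: C(15,2)·0.115^2·0.885^13 = 0.283692
  k=3: C(15,3)·0.115^3·0.885^12 = 0.159744
Total = 0.755321

0.7553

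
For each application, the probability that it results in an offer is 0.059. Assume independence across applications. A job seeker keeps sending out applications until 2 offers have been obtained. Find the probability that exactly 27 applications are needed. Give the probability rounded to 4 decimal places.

0.0198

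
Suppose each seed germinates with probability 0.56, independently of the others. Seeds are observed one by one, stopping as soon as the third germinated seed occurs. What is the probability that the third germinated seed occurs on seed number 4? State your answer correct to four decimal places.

0.2318

Y = trial on which the third success occurs; negative binomial, r=3, p=0.56.
P(Y=4) = C(3,2) · p^3 · (1−p)^1
= 3 · 0.17562 · 0.44 = 0.231813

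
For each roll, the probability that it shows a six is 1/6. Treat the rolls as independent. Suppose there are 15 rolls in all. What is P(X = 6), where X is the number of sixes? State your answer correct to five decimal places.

0.02079

X ~ Binomial(n=15, p=0.166667).
P(X=6) = C(15,6) · p^6 · (1−p)^9
= 5005 · 2.1433e-05 · 0.19381 = 0.0207905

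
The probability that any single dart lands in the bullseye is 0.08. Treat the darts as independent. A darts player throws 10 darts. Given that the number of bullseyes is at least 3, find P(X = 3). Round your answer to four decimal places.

0.8552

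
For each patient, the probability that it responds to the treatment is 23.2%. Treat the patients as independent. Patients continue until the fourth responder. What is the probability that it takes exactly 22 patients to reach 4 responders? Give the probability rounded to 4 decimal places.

0.0333

Y = trial on which the fourth success occurs; negative binomial, r=4, p=0.232.
P(Y=22) = C(21,3) · p^4 · (1−p)^18
= 1330 · 0.002897 · 0.0086398 = 0.033289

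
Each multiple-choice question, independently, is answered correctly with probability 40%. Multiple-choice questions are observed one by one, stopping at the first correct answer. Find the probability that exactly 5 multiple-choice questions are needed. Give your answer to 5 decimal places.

0.05184

Geometric (trials to first success), p = 0.40.
P(Y = 5) = (1−p)^4 · p = 0.1296 · 0.40 = 0.0518400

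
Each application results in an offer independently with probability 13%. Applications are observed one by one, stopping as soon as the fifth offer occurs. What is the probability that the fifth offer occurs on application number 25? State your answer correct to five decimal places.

Y = trial on which the fifth success occurs; negative binomial, r=5, p=0.13.
P(Y=25) = C(24,4) · p^5 · (1−p)^20
= 10626 · 3.7129e-05 · 0.061714 = 0.0243485

0.02435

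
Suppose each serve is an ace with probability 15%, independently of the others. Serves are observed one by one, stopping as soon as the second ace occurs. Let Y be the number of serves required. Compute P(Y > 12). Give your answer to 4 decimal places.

Needing more than 12 serves ⇔ fewer than 2 successes in the first 12. With X ~ Binomial(12, 0.15), P(Y > 12) = P(X ≤ 1).
  k=0: C(12,0)·0.15^0·0.85^12 = 0.142242
  k=1: C(12,1)·0.15^1·0.85^11 = 0.301218
P(X ≤ 1) = 0.443460

0.4435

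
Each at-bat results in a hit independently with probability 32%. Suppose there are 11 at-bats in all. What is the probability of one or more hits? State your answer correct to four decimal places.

P(at least one) = 1 − P(none) = 1 − (1 − 0.32)^11
= 1 − 0.014375 = 0.985625

0.9856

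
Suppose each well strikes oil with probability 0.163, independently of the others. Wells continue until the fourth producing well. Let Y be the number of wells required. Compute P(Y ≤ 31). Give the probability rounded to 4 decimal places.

0.7672

Finishing within 31 wells ⇔ at least 4 successes in the first 31. With X ~ Binomial(31, 0.163), P(Y ≤ 31) = 1 − P(X ≤ 3).
  k=0: C(31,0)·0.163^0·0.837^31 = 0.004022
  k=1: C(31,1)·0.163^1·0.837^30 = 0.024284
  k=2: C(31,2)·0.163^2·0.837^29 = 0.070936
  k=3: C(31,3)·0.163^3·0.837^28 = 0.133538
1 − 0.232780 = 0.767220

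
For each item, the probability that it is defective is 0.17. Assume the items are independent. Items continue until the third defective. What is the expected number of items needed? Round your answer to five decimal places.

17.64706

Y = total items until the third success; negative binomial with r=3, p=0.17.
E[Y] = r / p = 3 / 0.17 = 17.6470588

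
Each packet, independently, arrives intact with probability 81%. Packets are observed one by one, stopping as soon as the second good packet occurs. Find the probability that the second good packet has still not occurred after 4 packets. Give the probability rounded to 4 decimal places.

0.0235

Needing more than 4 packets ⇔ fewer than 2 successes in the first 4. With X ~ Binomial(4, 0.81), P(Y > 4) = P(X ≤ 1).
  k=0: C(4,0)·0.81^0·0.19^4 = 0.001303
  k=1: C(4,1)·0.81^1·0.19^3 = 0.022223
P(X ≤ 1) = 0.023526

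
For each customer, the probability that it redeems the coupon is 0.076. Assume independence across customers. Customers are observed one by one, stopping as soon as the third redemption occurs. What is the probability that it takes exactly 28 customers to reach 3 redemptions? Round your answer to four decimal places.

Y = trial on which the third success occurs; negative binomial, r=3, p=0.076.
P(Y=28) = C(27,2) · p^3 · (1−p)^25
= 351 · 0.00043898 · 0.13861 = 0.021357

0.0214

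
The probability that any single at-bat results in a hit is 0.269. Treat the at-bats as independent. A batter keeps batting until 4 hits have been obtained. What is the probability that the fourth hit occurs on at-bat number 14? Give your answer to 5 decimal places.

Y = trial on which the fourth success occurs; negative binomial, r=4, p=0.269.
P(Y=14) = C(13,3) · p^4 · (1−p)^10
= 286 · 0.0052361 · 0.043569 = 0.0652453

0.06525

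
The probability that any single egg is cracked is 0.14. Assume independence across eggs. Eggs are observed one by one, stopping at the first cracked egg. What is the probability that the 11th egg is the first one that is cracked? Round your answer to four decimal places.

0.0310

Geometric (trials to first success), p = 0.14.
P(Y = 11) = (1−p)^10 · p = 0.2213 · 0.14 = 0.030982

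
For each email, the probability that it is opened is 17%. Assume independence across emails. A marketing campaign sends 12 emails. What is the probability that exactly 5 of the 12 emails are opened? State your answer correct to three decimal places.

X ~ Binomial(n=12, p=0.17).
P(X=5) = C(12,5) · p^5 · (1−p)^7
= 792 · 0.00014199 · 0.27136 = 0.03052

0.031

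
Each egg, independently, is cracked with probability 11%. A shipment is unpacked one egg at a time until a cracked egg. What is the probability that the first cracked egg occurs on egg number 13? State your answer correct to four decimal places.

Geometric (trials to first success), p = 0.11.
P(Y = 13) = (1−p)^12 · p = 0.24699 · 0.11 = 0.027169

0.0272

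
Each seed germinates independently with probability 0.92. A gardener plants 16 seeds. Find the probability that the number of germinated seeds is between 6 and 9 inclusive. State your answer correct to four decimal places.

0.0001

X ~ Binomial(16, 0.92); P(6 ≤ X ≤ 9) = Σ C(16,k) p^k (1−p)^(16−k) over k:
  k=6: C(16,6)·0.92^6·0.08^10 = 0.000000
  k=7: C(16,7)·0.92^7·0.08^9 = 0.000001
  k=8: C(16,8)·0.92^8·0.08^8 = 0.000011
  k=9: C(16,9)·0.92^9·0.08^7 = 0.000113
Total = 0.000125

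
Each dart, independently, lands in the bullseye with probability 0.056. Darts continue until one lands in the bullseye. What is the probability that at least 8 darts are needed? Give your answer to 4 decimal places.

Y = number of darts to the first success; geometric, p = 0.056.
P(Y > 7) = P(first 7 all fail) = (1−p)^7 = 0.668042

0.6680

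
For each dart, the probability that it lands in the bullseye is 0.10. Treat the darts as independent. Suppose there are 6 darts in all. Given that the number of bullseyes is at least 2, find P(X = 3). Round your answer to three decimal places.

X ~ Binomial(6, 0.10). Want P(X=3 | X≥2) = P(X=3) / P(X≥2).
P(X=3) = C(6,3)·0.10^3·0.90^3 = 0.01458
P(X≥2) = 1 − 0.53144 − 0.35429 = 0.11427
Ratio = 0.01458 / 0.11427 = 0.12760

0.128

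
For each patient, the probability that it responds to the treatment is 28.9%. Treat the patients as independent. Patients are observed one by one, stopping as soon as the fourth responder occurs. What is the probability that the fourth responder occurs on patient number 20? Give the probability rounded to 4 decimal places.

0.0288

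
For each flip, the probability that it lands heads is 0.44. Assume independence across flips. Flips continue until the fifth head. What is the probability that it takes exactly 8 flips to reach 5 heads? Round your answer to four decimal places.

0.1014

Y = trial on which the fifth success occurs; negative binomial, r=5, p=0.44.
P(Y=8) = C(7,4) · p^5 · (1−p)^3
= 35 · 0.016492 · 0.17562 = 0.101367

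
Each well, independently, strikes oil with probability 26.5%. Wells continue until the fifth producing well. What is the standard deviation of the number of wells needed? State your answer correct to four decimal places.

7.2341

Y = total wells until the fifth success; negative binomial with r=5, p=0.265.
SD(Y) = √[r(1−p)/p²] = √(52.331791) = 7.234072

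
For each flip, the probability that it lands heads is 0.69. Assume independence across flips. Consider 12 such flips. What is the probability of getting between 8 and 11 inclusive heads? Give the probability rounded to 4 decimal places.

0.6852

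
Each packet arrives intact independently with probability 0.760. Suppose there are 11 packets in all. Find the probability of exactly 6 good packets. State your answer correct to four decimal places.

0.0709

X ~ Binomial(n=11, p=0.76).
P(X=6) = C(11,6) · p^6 · (1−p)^5
= 462 · 0.1927 · 0.00079626 = 0.070889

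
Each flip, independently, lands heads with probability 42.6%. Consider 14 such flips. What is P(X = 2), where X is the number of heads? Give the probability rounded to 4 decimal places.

0.0211

X ~ Binomial(n=14, p=0.426).
P(X=2) = C(14,2) · p^2 · (1−p)^12
= 91 · 0.18148 · 0.0012792 = 0.021125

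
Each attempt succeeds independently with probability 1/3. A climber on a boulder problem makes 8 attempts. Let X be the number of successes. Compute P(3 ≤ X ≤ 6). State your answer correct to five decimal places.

0.52919

X ~ Binomial(8, 0.333333); P(3 ≤ X ≤ 6) = Σ C(8,k) p^k (1−p)^(8−k) over k:
  k=3: C(8,3)·0.333333^3·0.666667^5 = 0.2731291
  k=4: C(8,4)·0.333333^4·0.666667^4 = 0.1707057
  k=5: C(8,5)·0.333333^5·0.666667^3 = 0.0682823
  k=6: C(8,6)·0.333333^6·0.666667^2 = 0.0170706
Total = 0.5291876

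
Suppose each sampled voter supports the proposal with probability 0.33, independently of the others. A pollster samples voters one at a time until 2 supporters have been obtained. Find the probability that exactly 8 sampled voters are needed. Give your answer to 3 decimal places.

0.069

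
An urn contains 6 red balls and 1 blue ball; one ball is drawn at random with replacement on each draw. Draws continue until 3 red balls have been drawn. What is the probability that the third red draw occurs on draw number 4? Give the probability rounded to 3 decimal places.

0.270

Y = trial on which the third success occurs; negative binomial, r=3, p=0.857143.
P(Y=4) = C(3,2) · p^3 · (1−p)^1
= 3 · 0.62974 · 0.14286 = 0.26989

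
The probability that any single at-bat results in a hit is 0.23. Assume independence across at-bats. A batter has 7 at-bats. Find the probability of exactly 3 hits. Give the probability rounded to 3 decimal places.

0.150

X ~ Binomial(n=7, p=0.23).
P(X=3) = C(7,3) · p^3 · (1−p)^4
= 35 · 0.012167 · 0.35153 = 0.14970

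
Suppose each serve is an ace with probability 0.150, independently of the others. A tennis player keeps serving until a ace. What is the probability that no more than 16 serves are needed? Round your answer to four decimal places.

0.9257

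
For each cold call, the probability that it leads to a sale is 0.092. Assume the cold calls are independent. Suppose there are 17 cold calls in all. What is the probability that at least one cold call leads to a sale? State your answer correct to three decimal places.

0.806

P(at least one) = 1 − P(none) = 1 − (1 − 0.092)^17
= 1 − 0.19385 = 0.80615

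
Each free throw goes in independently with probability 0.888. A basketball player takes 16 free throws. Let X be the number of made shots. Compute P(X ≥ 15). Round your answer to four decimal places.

0.4512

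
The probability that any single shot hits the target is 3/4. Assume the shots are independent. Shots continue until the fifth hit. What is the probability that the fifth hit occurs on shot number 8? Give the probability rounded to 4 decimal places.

Y = trial on which the fifth success occurs; negative binomial, r=5, p=0.75.
P(Y=8) = C(7,4) · p^5 · (1−p)^3
= 35 · 0.2373 · 0.015625 = 0.129776

0.1298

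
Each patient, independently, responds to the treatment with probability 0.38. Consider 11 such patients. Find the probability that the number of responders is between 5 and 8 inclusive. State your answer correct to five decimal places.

0.40825

X ~ Binomial(11, 0.38); P(5 ≤ X ≤ 8) = Σ C(11,k) p^k (1−p)^(11−k) over k:
  k=5: C(11,5)·0.38^5·0.62^6 = 0.2079266
  k=6: C(11,6)·0.38^6·0.62^5 = 0.1274389
  k=7: C(11,7)·0.38^7·0.62^4 = 0.0557912
  k=8: C(11,8)·0.38^8·0.62^3 = 0.0170973
Total = 0.4082540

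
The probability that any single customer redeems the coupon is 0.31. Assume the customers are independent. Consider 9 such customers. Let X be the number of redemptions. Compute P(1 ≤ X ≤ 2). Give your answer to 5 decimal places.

0.40096

X ~ Binomial(9, 0.31); P(1 ≤ X ≤ 2) = Σ C(9,k) p^k (1−p)^(9−k) over k:
  k=1: C(9,1)·0.31^1·0.69^8 = 0.1433497
  k=2: C(9,2)·0.31^2·0.69^7 = 0.2576140
Total = 0.4009638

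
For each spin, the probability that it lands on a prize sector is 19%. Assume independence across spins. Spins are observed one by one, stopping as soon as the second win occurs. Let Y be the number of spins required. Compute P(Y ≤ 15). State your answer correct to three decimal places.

0.808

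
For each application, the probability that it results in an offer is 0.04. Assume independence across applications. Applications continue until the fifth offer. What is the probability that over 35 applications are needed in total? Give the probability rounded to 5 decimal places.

0.98779

Needing more than 35 applications ⇔ fewer than 5 successes in the first 35. With X ~ Binomial(35, 0.04), P(Y > 35) = P(X ≤ 4).
  k=0: C(35,0)·0.04^0·0.96^35 = 0.2396035
  k=1: C(35,1)·0.04^1·0.96^34 = 0.3494218
  k=2: C(35,2)·0.04^2·0.96^33 = 0.2475071
  k=3: C(35,3)·0.04^3·0.96^32 = 0.1134407
  k=4: C(35,4)·0.04^4·0.96^31 = 0.0378136
P(X ≤ 4) = 0.9877867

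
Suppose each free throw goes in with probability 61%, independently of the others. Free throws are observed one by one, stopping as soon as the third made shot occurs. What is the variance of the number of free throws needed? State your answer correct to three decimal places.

3.144

Y = total free throws until the third success; negative binomial with r=3, p=0.61.
Var(Y) = r(1−p)/p² = 3·0.39 / 0.61² = 3.14432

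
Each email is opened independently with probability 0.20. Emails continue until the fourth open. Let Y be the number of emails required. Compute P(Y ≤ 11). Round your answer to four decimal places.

Finishing within 11 emails ⇔ at least 4 successes in the first 11. With X ~ Binomial(11, 0.20), P(Y ≤ 11) = 1 − P(X ≤ 3).
  k=0: C(11,0)·0.20^0·0.80^11 = 0.085899
  k=1: C(11,1)·0.20^1·0.80^10 = 0.236223
  k=2: C(11,2)·0.20^2·0.80^9 = 0.295279
  k=3: C(11,3)·0.20^3·0.80^8 = 0.221459
1 − 0.838861 = 0.161139

0.1611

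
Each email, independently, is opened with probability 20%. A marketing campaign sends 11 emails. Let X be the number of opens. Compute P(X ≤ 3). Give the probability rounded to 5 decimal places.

0.83886

X ~ Binomial(11, 0.20); P(X ≤ 3) = Σ C(11,k) p^k (1−p)^(11−k) over k:
  k=0: C(11,0)·0.20^0·0.80^11 = 0.0858993
  k=1: C(11,1)·0.20^1·0.80^10 = 0.2362232
  k=2: C(11,2)·0.20^2·0.80^9 = 0.2952790
  k=3: C(11,3)·0.20^3·0.80^8 = 0.2214593
Total = 0.8388608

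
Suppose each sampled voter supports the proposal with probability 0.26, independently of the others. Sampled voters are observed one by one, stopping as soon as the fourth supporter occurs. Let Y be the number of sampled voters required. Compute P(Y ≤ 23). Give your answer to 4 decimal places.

Finishing within 23 sampled voters ⇔ at least 4 successes in the first 23. With X ~ Binomial(23, 0.26), P(Y ≤ 23) = 1 − P(X ≤ 3).
  k=0: C(23,0)·0.26^0·0.74^23 = 0.000982
  k=1: C(23,1)·0.26^1·0.74^22 = 0.007940
  k=2: C(23,2)·0.26^2·0.74^21 = 0.030686
  k=3: C(23,3)·0.26^3·0.74^20 = 0.075470
1 − 0.115077 = 0.884923

0.8849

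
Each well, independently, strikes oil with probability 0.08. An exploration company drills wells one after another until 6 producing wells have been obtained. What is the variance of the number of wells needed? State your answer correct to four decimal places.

862.5000

Y = total wells until the sixth success; negative binomial with r=6, p=0.08.
Var(Y) = r(1−p)/p² = 6·0.92 / 0.08² = 862.500000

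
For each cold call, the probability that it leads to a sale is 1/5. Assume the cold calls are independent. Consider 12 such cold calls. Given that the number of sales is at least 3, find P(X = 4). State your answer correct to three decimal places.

X ~ Binomial(12, 0.20). Want P(X=4 | X≥3) = P(X=4) / P(X≥3).
P(X=4) = C(12,4)·0.20^4·0.80^8 = 0.13288
P(X≥3) = 1 − 0.06872 − 0.20616 − 0.28347 = 0.44165
Ratio = 0.13288 / 0.44165 = 0.30086

0.301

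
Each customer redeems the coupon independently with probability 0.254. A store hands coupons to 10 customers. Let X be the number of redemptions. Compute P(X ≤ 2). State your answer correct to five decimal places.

X ~ Binomial(10, 0.254); P(X ≤ 2) = Σ C(10,k) p^k (1−p)^(10−k) over k:
  k=0: C(10,0)·0.254^0·0.746^10 = 0.0533812
  k=1: C(10,1)·0.254^1·0.746^9 = 0.1817537
  k=2: C(10,2)·0.254^2·0.746^8 = 0.2784778
Total = 0.5136126

0.51361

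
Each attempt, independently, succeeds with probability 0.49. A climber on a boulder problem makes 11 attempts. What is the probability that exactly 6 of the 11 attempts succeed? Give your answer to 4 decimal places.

X ~ Binomial(n=11, p=0.49).
P(X=6) = C(11,6) · p^6 · (1−p)^5
= 462 · 0.013841 · 0.034503 = 0.220632

0.2206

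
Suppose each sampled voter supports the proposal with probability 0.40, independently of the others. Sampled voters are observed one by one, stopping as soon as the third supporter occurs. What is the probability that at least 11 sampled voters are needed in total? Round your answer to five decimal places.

0.16729

Needing more than 10 sampled voters ⇔ fewer than 3 successes in the first 10. With X ~ Binomial(10, 0.40), P(Y > 10) = P(X ≤ 2).
  k=0: C(10,0)·0.40^0·0.60^10 = 0.0060466
  k=1: C(10,1)·0.40^1·0.60^9 = 0.0403108
  k=2: C(10,2)·0.40^2·0.60^8 = 0.1209324
P(X ≤ 2) = 0.1672898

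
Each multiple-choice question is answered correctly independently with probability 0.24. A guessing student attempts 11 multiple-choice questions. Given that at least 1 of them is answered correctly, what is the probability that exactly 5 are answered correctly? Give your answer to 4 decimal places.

X ~ Binomial(11, 0.24). Want P(X=5 | X≥1) = P(X=5) / P(X≥1).
P(X=5) = C(11,5)·0.24^5·0.76^6 = 0.070889
P(X≥1) = 1 − 0.048860 = 0.951140
Ratio = 0.070889 / 0.951140 = 0.074531

0.0745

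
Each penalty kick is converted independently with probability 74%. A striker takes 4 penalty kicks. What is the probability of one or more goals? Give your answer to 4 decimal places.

0.9954

P(at least one) = 1 − P(none) = 1 − (1 − 0.74)^4
= 1 − 0.004570 = 0.995430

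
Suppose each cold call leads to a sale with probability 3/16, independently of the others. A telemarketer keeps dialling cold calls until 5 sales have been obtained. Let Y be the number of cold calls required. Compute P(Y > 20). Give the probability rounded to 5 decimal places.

0.68360

Needing more than 20 cold calls ⇔ fewer than 5 successes in the first 20. With X ~ Binomial(20, 0.1875), P(Y > 20) = P(X ≤ 4).
  k=0: C(20,0)·0.1875^0·0.8125^20 = 0.0157205
  k=1: C(20,1)·0.1875^1·0.8125^19 = 0.0725563
  k=2: C(20,2)·0.1875^2·0.8125^18 = 0.1590658
  k=3: C(20,3)·0.1875^3·0.8125^17 = 0.2202449
  k=4: C(20,4)·0.1875^4·0.8125^16 = 0.2160095
P(X ≤ 4) = 0.6835971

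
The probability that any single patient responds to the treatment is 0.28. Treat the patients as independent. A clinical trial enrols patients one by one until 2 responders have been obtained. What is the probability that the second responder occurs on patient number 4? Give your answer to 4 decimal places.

0.1219

Y = trial on which the second success occurs; negative binomial, r=2, p=0.28.
P(Y=4) = C(3,1) · p^2 · (1−p)^2
= 3 · 0.0784 · 0.5184 = 0.121928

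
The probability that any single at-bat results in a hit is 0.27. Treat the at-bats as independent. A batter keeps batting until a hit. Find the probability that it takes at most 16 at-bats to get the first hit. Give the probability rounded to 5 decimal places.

0.99350

Y = number of at-bats to the first success; geometric, p = 0.27.
P(Y ≤ 16) = 1 − (1−p)^16 = 1 − 0.0065038 = 0.9934962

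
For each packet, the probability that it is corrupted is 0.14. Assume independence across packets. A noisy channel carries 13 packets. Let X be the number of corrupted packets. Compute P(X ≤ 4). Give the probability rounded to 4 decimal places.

X ~ Binomial(13, 0.14); P(X ≤ 4) = Σ C(13,k) p^k (1−p)^(13−k) over k:
  k=0: C(13,0)·0.14^0·0.86^13 = 0.140760
  k=1: C(13,1)·0.14^1·0.86^12 = 0.297888
  k=2: C(13,2)·0.14^2·0.86^11 = 0.290960
  k=3: C(13,3)·0.14^3·0.86^10 = 0.173674
  k=4: C(13,4)·0.14^4·0.86^9 = 0.070681
Total = 0.973963

0.9740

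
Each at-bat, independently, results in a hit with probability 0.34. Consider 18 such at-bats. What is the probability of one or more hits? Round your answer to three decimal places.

0.999

P(at least one) = 1 − P(none) = 1 − (1 − 0.34)^18
= 1 − 0.00056 = 0.99944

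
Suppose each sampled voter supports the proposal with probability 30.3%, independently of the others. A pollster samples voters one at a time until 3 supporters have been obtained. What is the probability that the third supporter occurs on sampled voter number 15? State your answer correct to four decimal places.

Y = trial on which the third success occurs; negative binomial, r=3, p=0.303.
P(Y=15) = C(14,2) · p^3 · (1−p)^12
= 91 · 0.027818 · 0.013146 = 0.033278

0.0333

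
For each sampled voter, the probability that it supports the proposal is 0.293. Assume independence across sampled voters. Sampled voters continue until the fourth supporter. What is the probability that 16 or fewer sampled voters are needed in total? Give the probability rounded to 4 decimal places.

Finishing within 16 sampled voters ⇔ at least 4 successes in the first 16. With X ~ Binomial(16, 0.293), P(Y ≤ 16) = 1 − P(X ≤ 3).
  k=0: C(16,0)·0.293^0·0.707^16 = 0.003897
  k=1: C(16,1)·0.293^1·0.707^15 = 0.025839
  k=2: C(16,2)·0.293^2·0.707^14 = 0.080313
  k=3: C(16,3)·0.293^3·0.707^13 = 0.155326
1 − 0.265375 = 0.734625

0.7346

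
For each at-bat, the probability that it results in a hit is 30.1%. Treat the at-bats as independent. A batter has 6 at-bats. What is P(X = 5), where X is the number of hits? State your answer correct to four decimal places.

0.0104

X ~ Binomial(n=6, p=0.301).
P(X=5) = C(6,5) · p^5 · (1−p)^1
= 6 · 0.0024708 · 0.699 = 0.010362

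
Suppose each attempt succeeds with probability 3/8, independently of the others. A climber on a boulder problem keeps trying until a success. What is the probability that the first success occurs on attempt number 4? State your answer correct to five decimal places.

0.09155

Geometric (trials to first success), p = 0.375.
P(Y = 4) = (1−p)^3 · p = 0.24414 · 0.375 = 0.0915527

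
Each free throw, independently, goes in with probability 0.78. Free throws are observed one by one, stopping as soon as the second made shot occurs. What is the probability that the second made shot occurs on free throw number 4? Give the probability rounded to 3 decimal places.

0.088

Y = trial on which the second success occurs; negative binomial, r=2, p=0.78.
P(Y=4) = C(3,1) · p^2 · (1−p)^2
= 3 · 0.6084 · 0.0484 = 0.08834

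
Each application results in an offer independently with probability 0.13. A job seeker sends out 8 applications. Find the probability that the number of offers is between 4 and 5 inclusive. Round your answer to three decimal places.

0.013

X ~ Binomial(8, 0.13); P(4 ≤ X ≤ 5) = Σ C(8,k) p^k (1−p)^(8−k) over k:
  k=4: C(8,4)·0.13^4·0.87^4 = 0.01145
  k=5: C(8,5)·0.13^5·0.87^3 = 0.00137
Total = 0.01282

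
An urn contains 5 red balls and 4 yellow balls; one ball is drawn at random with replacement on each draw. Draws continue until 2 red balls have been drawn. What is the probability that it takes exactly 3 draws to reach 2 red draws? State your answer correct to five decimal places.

Y = trial on which the second success occurs; negative binomial, r=2, p=0.555556.
P(Y=3) = C(2,1) · p^2 · (1−p)^1
= 2 · 0.30864 · 0.44444 = 0.2743484

0.27435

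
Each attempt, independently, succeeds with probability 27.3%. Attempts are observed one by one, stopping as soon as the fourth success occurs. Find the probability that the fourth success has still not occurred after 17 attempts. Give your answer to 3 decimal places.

Needing more than 17 attempts ⇔ fewer than 4 successes in the first 17. With X ~ Binomial(17, 0.273), P(Y > 17) = P(X ≤ 3).
  k=0: C(17,0)·0.273^0·0.727^17 = 0.00443
  k=1: C(17,1)·0.273^1·0.727^16 = 0.02826
  k=2: C(17,2)·0.273^2·0.727^15 = 0.08489
  k=3: C(17,3)·0.273^3·0.727^14 = 0.15940
P(X ≤ 3) = 0.27698

0.277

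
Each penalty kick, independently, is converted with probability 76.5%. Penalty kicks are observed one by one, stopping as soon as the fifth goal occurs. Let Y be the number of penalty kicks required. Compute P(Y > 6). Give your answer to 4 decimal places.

0.4301

Needing more than 6 penalty kicks ⇔ fewer than 5 successes in the first 6. With X ~ Binomial(6, 0.765), P(Y > 6) = P(X ≤ 4).
  k=0: C(6,0)·0.765^0·0.235^6 = 0.000168
  k=1: C(6,1)·0.765^1·0.235^5 = 0.003290
  k=2: C(6,2)·0.765^2·0.235^4 = 0.026772
  k=3: C(6,3)·0.765^3·0.235^3 = 0.116203
  k=4: C(6,4)·0.765^4·0.235^2 = 0.283709
P(X ≤ 4) = 0.430142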